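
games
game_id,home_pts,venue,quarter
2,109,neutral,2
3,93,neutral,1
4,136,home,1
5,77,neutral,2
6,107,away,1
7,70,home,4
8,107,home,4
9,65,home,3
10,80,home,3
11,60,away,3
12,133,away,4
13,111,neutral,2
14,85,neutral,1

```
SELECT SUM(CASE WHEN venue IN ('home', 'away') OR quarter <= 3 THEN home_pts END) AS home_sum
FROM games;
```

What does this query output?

game_id=2: ✓ → 109
game_id=3: ✓ → 93
game_id=4: ✓ → 136
game_id=5: ✓ → 77
game_id=6: ✓ → 107
game_id=7: ✓ → 70
game_id=8: ✓ → 107
game_id=9: ✓ → 65
game_id=10: ✓ → 80
game_id=11: ✓ → 60
game_id=12: ✓ → 133
game_id=13: ✓ → 111
game_id=14: ✓ → 85
home_sum = 109 + 93 + 136 + 77 + 107 + 70 + 107 + 65 + 80 + 60 + 133 + 111 + 85 = 1233

1233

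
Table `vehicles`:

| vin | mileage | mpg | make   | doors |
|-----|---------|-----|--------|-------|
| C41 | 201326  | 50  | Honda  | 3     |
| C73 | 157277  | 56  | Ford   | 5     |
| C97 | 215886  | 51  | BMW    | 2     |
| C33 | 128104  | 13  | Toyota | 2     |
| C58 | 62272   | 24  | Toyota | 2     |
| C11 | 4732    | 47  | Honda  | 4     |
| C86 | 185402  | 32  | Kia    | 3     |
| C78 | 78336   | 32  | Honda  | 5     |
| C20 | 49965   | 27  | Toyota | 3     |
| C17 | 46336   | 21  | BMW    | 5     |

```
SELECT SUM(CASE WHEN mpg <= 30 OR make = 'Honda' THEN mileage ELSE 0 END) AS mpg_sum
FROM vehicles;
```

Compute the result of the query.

571071

vin=C41: ✓ → 201326
vin=C73: ✗
vin=C97: ✗
vin=C33: ✓ → 128104
vin=C58: ✓ → 62272
vin=C11: ✓ → 4732
vin=C86: ✗
vin=C78: ✓ → 78336
vin=C20: ✓ → 49965
vin=C17: ✓ → 46336
mpg_sum = 201326 + 128104 + 62272 + 4732 + 78336 + 49965 + 46336 = 571071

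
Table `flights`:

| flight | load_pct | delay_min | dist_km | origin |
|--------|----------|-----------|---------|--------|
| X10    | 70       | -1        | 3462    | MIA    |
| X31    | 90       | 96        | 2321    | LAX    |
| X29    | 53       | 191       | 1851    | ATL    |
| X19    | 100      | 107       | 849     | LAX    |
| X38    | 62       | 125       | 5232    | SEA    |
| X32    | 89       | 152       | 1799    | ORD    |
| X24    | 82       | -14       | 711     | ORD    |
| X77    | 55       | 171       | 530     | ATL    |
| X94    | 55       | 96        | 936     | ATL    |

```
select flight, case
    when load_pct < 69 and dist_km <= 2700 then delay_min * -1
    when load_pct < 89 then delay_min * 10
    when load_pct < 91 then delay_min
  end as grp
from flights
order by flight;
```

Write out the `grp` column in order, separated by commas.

-10, NULL, -140, -191, 96, 152, 1250, -171, -96

flight=X10: load_pct < 89 → -10
flight=X19: (no match → NULL) → NULL
flight=X24: load_pct < 89 → -140
flight=X29: load_pct < 69 and dist_km <= 2700 → -191
flight=X31: load_pct < 91 → 96
flight=X32: load_pct < 91 → 152
flight=X38: load_pct < 89 → 1250
flight=X77: load_pct < 69 and dist_km <= 2700 → -171
flight=X94: load_pct < 69 and dist_km <= 2700 → -96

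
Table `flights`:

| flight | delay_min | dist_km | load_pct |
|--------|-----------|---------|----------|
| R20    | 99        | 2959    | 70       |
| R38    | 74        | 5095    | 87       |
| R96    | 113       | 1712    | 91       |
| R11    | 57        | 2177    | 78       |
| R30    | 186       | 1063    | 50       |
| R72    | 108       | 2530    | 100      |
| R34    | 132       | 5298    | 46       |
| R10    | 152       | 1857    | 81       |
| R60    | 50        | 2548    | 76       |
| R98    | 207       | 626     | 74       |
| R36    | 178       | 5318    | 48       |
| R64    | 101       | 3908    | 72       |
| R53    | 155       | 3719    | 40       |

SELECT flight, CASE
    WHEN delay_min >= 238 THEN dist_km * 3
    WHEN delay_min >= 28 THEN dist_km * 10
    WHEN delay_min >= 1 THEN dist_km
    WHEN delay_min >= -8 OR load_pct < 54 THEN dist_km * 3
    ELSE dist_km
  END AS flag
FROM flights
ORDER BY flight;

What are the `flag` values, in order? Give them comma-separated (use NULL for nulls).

flight=R10: delay_min >= 28 → 18570
flight=R11: delay_min >= 28 → 21770
flight=R20: delay_min >= 28 → 29590
flight=R30: delay_min >= 28 → 10630
flight=R34: delay_min >= 28 → 52980
flight=R36: delay_min >= 28 → 53180
flight=R38: delay_min >= 28 → 50950
flight=R53: delay_min >= 28 → 37190
flight=R60: delay_min >= 28 → 25480
flight=R64: delay_min >= 28 → 39080
flight=R72: delay_min >= 28 → 25300
flight=R96: delay_min >= 28 → 17120
flight=R98: delay_min >= 28 → 6260

18570, 21770, 29590, 10630, 52980, 53180, 50950, 37190, 25480, 39080, 25300, 17120, 6260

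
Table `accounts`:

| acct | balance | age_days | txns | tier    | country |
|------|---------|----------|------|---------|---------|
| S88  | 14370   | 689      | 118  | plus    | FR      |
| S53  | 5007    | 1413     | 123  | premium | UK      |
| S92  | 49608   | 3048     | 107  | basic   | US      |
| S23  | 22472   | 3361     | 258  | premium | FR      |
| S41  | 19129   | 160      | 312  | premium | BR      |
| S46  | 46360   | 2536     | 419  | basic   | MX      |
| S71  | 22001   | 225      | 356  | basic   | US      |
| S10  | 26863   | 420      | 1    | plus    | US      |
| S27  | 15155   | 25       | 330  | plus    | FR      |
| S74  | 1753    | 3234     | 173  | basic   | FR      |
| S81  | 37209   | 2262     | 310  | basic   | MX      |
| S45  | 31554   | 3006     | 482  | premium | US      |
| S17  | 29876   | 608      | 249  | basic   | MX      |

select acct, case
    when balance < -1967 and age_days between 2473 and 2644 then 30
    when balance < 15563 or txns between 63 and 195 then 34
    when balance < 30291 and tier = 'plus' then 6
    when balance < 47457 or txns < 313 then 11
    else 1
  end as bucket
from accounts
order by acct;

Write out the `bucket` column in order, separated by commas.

acct=S10: balance < 30291 and tier = 'plus' → 6
acct=S17: balance < 47457 or txns < 313 → 11
acct=S23: balance < 47457 or txns < 313 → 11
acct=S27: balance < 15563 or txns between 63 and 195 → 34
acct=S41: balance < 47457 or txns < 313 → 11
acct=S45: balance < 47457 or txns < 313 → 11
acct=S46: balance < 47457 or txns < 313 → 11
acct=S53: balance < 15563 or txns between 63 and 195 → 34
acct=S71: balance < 47457 or txns < 313 → 11
acct=S74: balance < 15563 or txns between 63 and 195 → 34
acct=S81: balance < 47457 or txns < 313 → 11
acct=S88: balance < 15563 or txns between 63 and 195 → 34
acct=S92: balance < 15563 or txns between 63 and 195 → 34

6, 11, 11, 34, 11, 11, 11, 34, 11, 34, 11, 34, 34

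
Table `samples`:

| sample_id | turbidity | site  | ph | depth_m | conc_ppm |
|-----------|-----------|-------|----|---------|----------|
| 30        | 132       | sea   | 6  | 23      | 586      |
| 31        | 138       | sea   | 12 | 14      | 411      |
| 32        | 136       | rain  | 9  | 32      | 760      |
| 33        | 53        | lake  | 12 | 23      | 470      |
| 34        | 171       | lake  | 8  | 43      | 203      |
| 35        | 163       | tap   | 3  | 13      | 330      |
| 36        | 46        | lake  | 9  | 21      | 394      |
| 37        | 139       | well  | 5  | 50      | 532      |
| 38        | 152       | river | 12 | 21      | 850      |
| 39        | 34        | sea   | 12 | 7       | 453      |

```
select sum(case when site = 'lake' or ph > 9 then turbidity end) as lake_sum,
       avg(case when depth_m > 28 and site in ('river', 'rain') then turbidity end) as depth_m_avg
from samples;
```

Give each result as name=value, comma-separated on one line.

lake_sum=594, depth_m_avg=136

[lake_sum: site = 'lake' or ph > 9]
sample_id=30: ✗
sample_id=31: ✓ → 138
sample_id=32: ✗
sample_id=33: ✓ → 53
sample_id=34: ✓ → 171
sample_id=35: ✗
sample_id=36: ✓ → 46
sample_id=37: ✗
sample_id=38: ✓ → 152
sample_id=39: ✓ → 34
lake_sum = 138 + 53 + 171 + 46 + 152 + 34 = 594
—
[depth_m_avg: depth_m > 28 and site in ('river', 'rain')]
sample_id=30: ✗
sample_id=31: ✗
sample_id=32: ✓ → 136
sample_id=33: ✗
sample_id=34: ✗
sample_id=35: ✗
sample_id=36: ✗
sample_id=37: ✗
sample_id=38: ✗
sample_id=39: ✗
depth_m_avg = 136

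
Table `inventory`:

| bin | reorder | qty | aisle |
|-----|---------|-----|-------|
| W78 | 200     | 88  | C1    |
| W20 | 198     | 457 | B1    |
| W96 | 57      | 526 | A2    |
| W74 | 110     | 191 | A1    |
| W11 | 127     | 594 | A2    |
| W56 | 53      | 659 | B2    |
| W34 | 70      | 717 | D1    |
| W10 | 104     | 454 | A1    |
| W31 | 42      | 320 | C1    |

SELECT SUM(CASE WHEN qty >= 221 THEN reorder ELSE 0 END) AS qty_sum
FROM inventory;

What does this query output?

651

bin=W78: ✗
bin=W20: ✓ → 198
bin=W96: ✓ → 57
bin=W74: ✗
bin=W11: ✓ → 127
bin=W56: ✓ → 53
bin=W34: ✓ → 70
bin=W10: ✓ → 104
bin=W31: ✓ → 42
qty_sum = 198 + 57 + 127 + 53 + 70 + 104 + 42 = 651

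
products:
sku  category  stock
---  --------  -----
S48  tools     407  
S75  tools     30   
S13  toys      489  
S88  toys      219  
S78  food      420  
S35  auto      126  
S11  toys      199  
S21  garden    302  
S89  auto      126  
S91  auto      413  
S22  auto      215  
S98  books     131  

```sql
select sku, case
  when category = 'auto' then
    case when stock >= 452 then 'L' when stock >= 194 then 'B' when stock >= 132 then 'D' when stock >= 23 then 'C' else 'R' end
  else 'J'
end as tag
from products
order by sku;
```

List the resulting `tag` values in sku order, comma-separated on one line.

J, J, J, B, C, J, J, J, J, C, B, J

sku=S11: category='toys' → outer ELSE → J
sku=S13: category='toys' → outer ELSE → J
sku=S21: category='garden' → outer ELSE → J
sku=S22: category='auto' → inner[stock >= 194] → B
sku=S35: category='auto' → inner[stock >= 23] → C
sku=S48: category='tools' → outer ELSE → J
sku=S75: category='tools' → outer ELSE → J
sku=S78: category='food' → outer ELSE → J
sku=S88: category='toys' → outer ELSE → J
sku=S89: category='auto' → inner[stock >= 23] → C
sku=S91: category='auto' → inner[stock >= 194] → B
sku=S98: category='books' → outer ELSE → J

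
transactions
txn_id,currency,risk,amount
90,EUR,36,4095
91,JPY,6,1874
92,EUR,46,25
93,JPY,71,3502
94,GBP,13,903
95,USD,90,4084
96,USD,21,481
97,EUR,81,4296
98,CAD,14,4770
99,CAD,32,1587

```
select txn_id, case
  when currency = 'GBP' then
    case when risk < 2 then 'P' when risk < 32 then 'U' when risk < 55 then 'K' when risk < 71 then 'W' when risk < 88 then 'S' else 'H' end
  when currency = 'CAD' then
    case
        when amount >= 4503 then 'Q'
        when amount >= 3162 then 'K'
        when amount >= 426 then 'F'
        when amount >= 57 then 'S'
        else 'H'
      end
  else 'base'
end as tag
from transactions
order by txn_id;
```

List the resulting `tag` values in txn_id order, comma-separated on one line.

txn_id=90: currency='EUR' → outer ELSE → base
txn_id=91: currency='JPY' → outer ELSE → base
txn_id=92: currency='EUR' → outer ELSE → base
txn_id=93: currency='JPY' → outer ELSE → base
txn_id=94: currency='GBP' → inner[risk < 32] → U
txn_id=95: currency='USD' → outer ELSE → base
txn_id=96: currency='USD' → outer ELSE → base
txn_id=97: currency='EUR' → outer ELSE → base
txn_id=98: currency='CAD' → inner[amount >= 4503] → Q
txn_id=99: currency='CAD' → inner[amount >= 426] → F

base, base, base, base, U, base, base, base, Q, F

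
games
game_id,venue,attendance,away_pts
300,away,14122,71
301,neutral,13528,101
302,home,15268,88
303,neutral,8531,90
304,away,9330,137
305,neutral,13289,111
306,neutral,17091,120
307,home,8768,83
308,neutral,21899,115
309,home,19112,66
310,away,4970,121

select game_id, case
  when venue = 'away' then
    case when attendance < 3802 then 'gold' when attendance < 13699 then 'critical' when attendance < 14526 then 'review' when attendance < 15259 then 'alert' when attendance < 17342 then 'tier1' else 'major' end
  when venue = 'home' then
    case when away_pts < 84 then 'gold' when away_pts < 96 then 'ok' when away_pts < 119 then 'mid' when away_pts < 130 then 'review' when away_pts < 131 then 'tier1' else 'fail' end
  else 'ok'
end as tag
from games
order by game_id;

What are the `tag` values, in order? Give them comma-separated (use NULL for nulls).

review, ok, ok, ok, critical, ok, ok, gold, ok, gold, critical

game_id=300: venue='away' → inner[attendance < 14526] → review
game_id=301: venue='neutral' → outer ELSE → ok
game_id=302: venue='home' → inner[away_pts < 96] → ok
game_id=303: venue='neutral' → outer ELSE → ok
game_id=304: venue='away' → inner[attendance < 13699] → critical
game_id=305: venue='neutral' → outer ELSE → ok
game_id=306: venue='neutral' → outer ELSE → ok
game_id=307: venue='home' → inner[away_pts < 84] → gold
game_id=308: venue='neutral' → outer ELSE → ok
game_id=309: venue='home' → inner[away_pts < 84] → gold
game_id=310: venue='away' → inner[attendance < 13699] → critical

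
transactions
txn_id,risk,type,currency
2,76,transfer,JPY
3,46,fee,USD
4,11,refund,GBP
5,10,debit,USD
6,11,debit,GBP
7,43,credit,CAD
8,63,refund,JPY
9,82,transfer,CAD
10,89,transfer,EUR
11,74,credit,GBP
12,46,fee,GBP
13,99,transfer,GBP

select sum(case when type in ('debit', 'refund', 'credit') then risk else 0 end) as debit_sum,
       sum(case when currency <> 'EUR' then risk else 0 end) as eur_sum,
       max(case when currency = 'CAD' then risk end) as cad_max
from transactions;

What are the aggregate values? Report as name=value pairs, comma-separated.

debit_sum=212, eur_sum=561, cad_max=82

[debit_sum: type in ('debit', 'refund', 'credit')]
txn_id=2: ✗
txn_id=3: ✗
txn_id=4: ✓ → 11
txn_id=5: ✓ → 10
txn_id=6: ✓ → 11
txn_id=7: ✓ → 43
txn_id=8: ✓ → 63
txn_id=9: ✗
txn_id=10: ✗
txn_id=11: ✓ → 74
txn_id=12: ✗
txn_id=13: ✗
debit_sum = 11 + 10 + 11 + 43 + 63 + 74 = 212
—
[eur_sum: currency <> 'EUR']
txn_id=2: ✓ → 76
txn_id=3: ✓ → 46
txn_id=4: ✓ → 11
txn_id=5: ✓ → 10
txn_id=6: ✓ → 11
txn_id=7: ✓ → 43
txn_id=8: ✓ → 63
txn_id=9: ✓ → 82
txn_id=10: ✗
txn_id=11: ✓ → 74
txn_id=12: ✓ → 46
txn_id=13: ✓ → 99
eur_sum = 76 + 46 + 11 + 10 + 11 + 43 + 63 + 82 + 74 + 46 + 99 = 561
—
[cad_max: currency = 'CAD']
txn_id=2: ✗
txn_id=3: ✗
txn_id=4: ✗
txn_id=5: ✗
txn_id=6: ✗
txn_id=7: ✓ → 43
txn_id=8: ✗
txn_id=9: ✓ → 82
txn_id=10: ✗
txn_id=11: ✗
txn_id=12: ✗
txn_id=13: ✗
cad_max = MAX(43, 82) = 82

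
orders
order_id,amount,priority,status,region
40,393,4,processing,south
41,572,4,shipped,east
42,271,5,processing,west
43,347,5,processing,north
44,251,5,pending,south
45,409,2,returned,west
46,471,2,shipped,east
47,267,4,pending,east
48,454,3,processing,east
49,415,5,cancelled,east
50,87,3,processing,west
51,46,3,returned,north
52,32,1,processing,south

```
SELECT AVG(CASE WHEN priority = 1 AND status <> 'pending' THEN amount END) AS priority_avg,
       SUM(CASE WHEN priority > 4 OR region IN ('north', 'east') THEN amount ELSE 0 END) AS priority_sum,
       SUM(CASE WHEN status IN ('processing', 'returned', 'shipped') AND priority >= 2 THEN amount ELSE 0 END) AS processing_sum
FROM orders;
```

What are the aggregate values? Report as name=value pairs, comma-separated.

priority_avg=32, priority_sum=3094, processing_sum=3050

[priority_avg: priority = 1 AND status <> 'pending']
order_id=40: ✗
order_id=41: ✗
order_id=42: ✗
order_id=43: ✗
order_id=44: ✗
order_id=45: ✗
order_id=46: ✗
order_id=47: ✗
order_id=48: ✗
order_id=49: ✗
order_id=50: ✗
order_id=51: ✗
order_id=52: ✓ → 32
priority_avg = 32
—
[priority_sum: priority > 4 OR region IN ('north', 'east')]
order_id=40: ✗
order_id=41: ✓ → 572
order_id=42: ✓ → 271
order_id=43: ✓ → 347
order_id=44: ✓ → 251
order_id=45: ✗
order_id=46: ✓ → 471
order_id=47: ✓ → 267
order_id=48: ✓ → 454
order_id=49: ✓ → 415
order_id=50: ✗
order_id=51: ✓ → 46
order_id=52: ✗
priority_sum = 572 + 271 + 347 + 251 + 471 + 267 + 454 + 415 + 46 = 3094
—
[processing_sum: status IN ('processing', 'returned', 'shipped') AND priority >= 2]
order_id=40: ✓ → 393
order_id=41: ✓ → 572
order_id=42: ✓ → 271
order_id=43: ✓ → 347
order_id=44: ✗
order_id=45: ✓ → 409
order_id=46: ✓ → 471
order_id=47: ✗
order_id=48: ✓ → 454
order_id=49: ✗
order_id=50: ✓ → 87
order_id=51: ✓ → 46
order_id=52: ✗
processing_sum = 393 + 572 + 271 + 347 + 409 + 471 + 454 + 87 + 46 = 3050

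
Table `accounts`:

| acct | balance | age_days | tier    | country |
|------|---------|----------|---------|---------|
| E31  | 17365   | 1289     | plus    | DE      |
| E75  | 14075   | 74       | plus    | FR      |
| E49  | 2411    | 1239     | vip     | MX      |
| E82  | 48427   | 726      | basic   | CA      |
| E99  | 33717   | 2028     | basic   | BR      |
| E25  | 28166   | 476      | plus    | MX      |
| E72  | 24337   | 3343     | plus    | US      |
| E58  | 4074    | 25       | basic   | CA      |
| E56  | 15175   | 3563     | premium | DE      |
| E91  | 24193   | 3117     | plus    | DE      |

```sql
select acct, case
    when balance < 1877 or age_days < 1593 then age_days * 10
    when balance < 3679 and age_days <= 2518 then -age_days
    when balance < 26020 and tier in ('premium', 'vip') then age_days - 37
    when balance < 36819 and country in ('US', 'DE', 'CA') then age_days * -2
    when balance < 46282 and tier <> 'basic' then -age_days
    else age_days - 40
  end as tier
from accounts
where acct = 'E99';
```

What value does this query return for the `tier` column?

1988

acct = E99: balance=33717, age_days=2028, tier=basic, country=BR.
balance < 1877 or age_days < 1593 → false
balance < 3679 and age_days <= 2518 → false
balance < 26020 and tier in ('premium', 'vip') → false
balance < 36819 and country in ('US', 'DE', 'CA') → false
balance < 46282 and tier <> 'basic' → false
No prior WHEN matched → ELSE → 1988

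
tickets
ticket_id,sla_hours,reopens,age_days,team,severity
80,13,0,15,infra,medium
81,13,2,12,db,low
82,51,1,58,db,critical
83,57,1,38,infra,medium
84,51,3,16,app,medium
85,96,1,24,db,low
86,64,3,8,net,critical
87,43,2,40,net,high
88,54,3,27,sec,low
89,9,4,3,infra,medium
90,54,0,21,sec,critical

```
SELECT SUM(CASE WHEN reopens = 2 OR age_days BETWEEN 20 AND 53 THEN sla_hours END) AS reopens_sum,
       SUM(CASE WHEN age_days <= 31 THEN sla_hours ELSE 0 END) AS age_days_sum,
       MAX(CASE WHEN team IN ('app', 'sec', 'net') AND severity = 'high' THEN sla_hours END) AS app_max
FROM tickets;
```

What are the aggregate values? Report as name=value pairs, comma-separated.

reopens_sum=317, age_days_sum=354, app_max=43

[reopens_sum: reopens = 2 OR age_days BETWEEN 20 AND 53]
ticket_id=80: ✗
ticket_id=81: ✓ → 13
ticket_id=82: ✗
ticket_id=83: ✓ → 57
ticket_id=84: ✗
ticket_id=85: ✓ → 96
ticket_id=86: ✗
ticket_id=87: ✓ → 43
ticket_id=88: ✓ → 54
ticket_id=89: ✗
ticket_id=90: ✓ → 54
reopens_sum = 13 + 57 + 96 + 43 + 54 + 54 = 317
—
[age_days_sum: age_days <= 31]
ticket_id=80: ✓ → 13
ticket_id=81: ✓ → 13
ticket_id=82: ✗
ticket_id=83: ✗
ticket_id=84: ✓ → 51
ticket_id=85: ✓ → 96
ticket_id=86: ✓ → 64
ticket_id=87: ✗
ticket_id=88: ✓ → 54
ticket_id=89: ✓ → 9
ticket_id=90: ✓ → 54
age_days_sum = 13 + 13 + 51 + 96 + 64 + 54 + 9 + 54 = 354
—
[app_max: team IN ('app', 'sec', 'net') AND severity = 'high']
ticket_id=80: ✗
ticket_id=81: ✗
ticket_id=82: ✗
ticket_id=83: ✗
ticket_id=84: ✗
ticket_id=85: ✗
ticket_id=86: ✗
ticket_id=87: ✓ → 43
ticket_id=88: ✗
ticket_id=89: ✗
ticket_id=90: ✗
app_max = MAX(43) = 43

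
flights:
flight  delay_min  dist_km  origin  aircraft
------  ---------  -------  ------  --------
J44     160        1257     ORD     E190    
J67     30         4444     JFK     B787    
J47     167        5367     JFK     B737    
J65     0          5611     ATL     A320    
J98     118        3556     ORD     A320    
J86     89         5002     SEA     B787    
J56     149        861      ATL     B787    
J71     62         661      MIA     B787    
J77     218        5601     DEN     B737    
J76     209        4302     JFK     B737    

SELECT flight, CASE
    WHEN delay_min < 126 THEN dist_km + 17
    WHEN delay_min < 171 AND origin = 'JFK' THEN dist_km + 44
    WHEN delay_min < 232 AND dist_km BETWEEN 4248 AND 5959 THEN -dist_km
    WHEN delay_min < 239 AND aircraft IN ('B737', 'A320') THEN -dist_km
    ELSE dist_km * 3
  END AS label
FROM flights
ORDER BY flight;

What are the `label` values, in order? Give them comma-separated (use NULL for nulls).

flight=J44: ELSE → 3771
flight=J47: delay_min < 171 AND origin = 'JFK' → 5411
flight=J56: ELSE → 2583
flight=J65: delay_min < 126 → 5628
flight=J67: delay_min < 126 → 4461
flight=J71: delay_min < 126 → 678
flight=J76: delay_min < 232 AND dist_km BETWEEN 4248 AND 5959 → -4302
flight=J77: delay_min < 232 AND dist_km BETWEEN 4248 AND 5959 → -5601
flight=J86: delay_min < 126 → 5019
flight=J98: delay_min < 126 → 3573

3771, 5411, 2583, 5628, 4461, 678, -4302, -5601, 5019, 3573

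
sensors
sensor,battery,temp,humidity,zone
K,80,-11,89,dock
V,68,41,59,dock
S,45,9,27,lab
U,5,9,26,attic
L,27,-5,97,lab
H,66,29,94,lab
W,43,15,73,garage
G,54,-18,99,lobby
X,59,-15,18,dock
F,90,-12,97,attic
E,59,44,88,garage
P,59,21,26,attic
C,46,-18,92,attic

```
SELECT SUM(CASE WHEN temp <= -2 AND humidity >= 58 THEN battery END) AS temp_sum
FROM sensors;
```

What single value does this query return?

297

sensor=K: ✓ → 80
sensor=V: ✗
sensor=S: ✗
sensor=U: ✗
sensor=L: ✓ → 27
sensor=H: ✗
sensor=W: ✗
sensor=G: ✓ → 54
sensor=X: ✗
sensor=F: ✓ → 90
sensor=E: ✗
sensor=P: ✗
sensor=C: ✓ → 46
temp_sum = 80 + 27 + 54 + 90 + 46 = 297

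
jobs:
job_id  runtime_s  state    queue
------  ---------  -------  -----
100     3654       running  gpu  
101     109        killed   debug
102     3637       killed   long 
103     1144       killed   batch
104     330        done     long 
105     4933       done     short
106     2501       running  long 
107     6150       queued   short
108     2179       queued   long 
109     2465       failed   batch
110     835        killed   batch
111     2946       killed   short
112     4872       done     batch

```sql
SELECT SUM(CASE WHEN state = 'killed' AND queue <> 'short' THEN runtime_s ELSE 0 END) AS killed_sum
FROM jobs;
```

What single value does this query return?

job_id=100: ✗
job_id=101: ✓ → 109
job_id=102: ✓ → 3637
job_id=103: ✓ → 1144
job_id=104: ✗
job_id=105: ✗
job_id=106: ✗
job_id=107: ✗
job_id=108: ✗
job_id=109: ✗
job_id=110: ✓ → 835
job_id=111: ✗
job_id=112: ✗
killed_sum = 109 + 3637 + 1144 + 835 = 5725

5725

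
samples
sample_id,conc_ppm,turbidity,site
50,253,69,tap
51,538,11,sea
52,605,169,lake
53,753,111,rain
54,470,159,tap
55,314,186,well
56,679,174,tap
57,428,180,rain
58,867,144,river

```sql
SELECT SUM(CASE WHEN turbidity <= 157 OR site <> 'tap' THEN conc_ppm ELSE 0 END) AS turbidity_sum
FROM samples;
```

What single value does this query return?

3758

sample_id=50: ✓ → 253
sample_id=51: ✓ → 538
sample_id=52: ✓ → 605
sample_id=53: ✓ → 753
sample_id=54: ✗
sample_id=55: ✓ → 314
sample_id=56: ✗
sample_id=57: ✓ → 428
sample_id=58: ✓ → 867
turbidity_sum = 253 + 538 + 605 + 753 + 314 + 428 + 867 = 3758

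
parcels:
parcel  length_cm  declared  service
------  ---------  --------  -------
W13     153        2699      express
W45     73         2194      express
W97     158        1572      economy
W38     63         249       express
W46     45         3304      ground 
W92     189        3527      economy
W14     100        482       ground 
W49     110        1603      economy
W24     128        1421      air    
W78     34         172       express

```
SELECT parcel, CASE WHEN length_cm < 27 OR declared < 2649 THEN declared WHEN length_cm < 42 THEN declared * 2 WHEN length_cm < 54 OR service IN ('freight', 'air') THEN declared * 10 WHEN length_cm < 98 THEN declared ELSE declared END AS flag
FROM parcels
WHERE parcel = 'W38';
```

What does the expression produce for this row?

249

parcel = W38: length_cm=63, declared=249, service=express.
length_cm < 27 OR declared < 2649 → true → 249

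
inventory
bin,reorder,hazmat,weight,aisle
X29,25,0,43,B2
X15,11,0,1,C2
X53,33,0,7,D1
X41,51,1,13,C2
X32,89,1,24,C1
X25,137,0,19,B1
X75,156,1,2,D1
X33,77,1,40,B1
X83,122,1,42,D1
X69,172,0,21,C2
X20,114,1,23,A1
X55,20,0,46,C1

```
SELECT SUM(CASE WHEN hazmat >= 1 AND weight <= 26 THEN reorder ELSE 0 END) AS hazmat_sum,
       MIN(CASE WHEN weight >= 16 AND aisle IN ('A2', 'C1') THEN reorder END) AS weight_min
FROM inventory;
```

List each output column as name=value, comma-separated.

[hazmat_sum: hazmat >= 1 AND weight <= 26]
bin=X29: ✗
bin=X15: ✗
bin=X53: ✗
bin=X41: ✓ → 51
bin=X32: ✓ → 89
bin=X25: ✗
bin=X75: ✓ → 156
bin=X33: ✗
bin=X83: ✗
bin=X69: ✗
bin=X20: ✓ → 114
bin=X55: ✗
hazmat_sum = 51 + 89 + 156 + 114 = 410
—
[weight_min: weight >= 16 AND aisle IN ('A2', 'C1')]
bin=X29: ✗
bin=X15: ✗
bin=X53: ✗
bin=X41: ✗
bin=X32: ✓ → 89
bin=X25: ✗
bin=X75: ✗
bin=X33: ✗
bin=X83: ✗
bin=X69: ✗
bin=X20: ✗
bin=X55: ✓ → 20
weight_min = MIN(89, 20) = 20

hazmat_sum=410, weight_min=20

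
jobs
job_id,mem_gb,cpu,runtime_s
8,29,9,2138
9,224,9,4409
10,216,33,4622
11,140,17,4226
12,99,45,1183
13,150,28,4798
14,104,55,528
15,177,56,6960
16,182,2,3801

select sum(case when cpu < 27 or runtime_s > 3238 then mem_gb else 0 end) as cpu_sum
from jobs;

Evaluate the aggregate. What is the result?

1118

job_id=8: ✓ → 29
job_id=9: ✓ → 224
job_id=10: ✓ → 216
job_id=11: ✓ → 140
job_id=12: ✗
job_id=13: ✓ → 150
job_id=14: ✗
job_id=15: ✓ → 177
job_id=16: ✓ → 182
cpu_sum = 29 + 224 + 216 + 140 + 150 + 177 + 182 = 1118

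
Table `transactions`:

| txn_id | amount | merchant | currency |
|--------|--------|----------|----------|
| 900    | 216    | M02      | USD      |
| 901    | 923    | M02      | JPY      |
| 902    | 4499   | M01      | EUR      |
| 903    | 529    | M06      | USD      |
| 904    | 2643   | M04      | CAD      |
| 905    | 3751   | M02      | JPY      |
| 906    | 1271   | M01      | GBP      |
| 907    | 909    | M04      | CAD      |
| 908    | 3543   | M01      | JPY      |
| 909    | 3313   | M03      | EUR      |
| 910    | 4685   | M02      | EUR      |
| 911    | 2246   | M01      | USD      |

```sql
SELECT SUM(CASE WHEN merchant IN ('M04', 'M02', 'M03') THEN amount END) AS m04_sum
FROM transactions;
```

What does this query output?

16440

txn_id=900: ✓ → 216
txn_id=901: ✓ → 923
txn_id=902: ✗
txn_id=903: ✗
txn_id=904: ✓ → 2643
txn_id=905: ✓ → 3751
txn_id=906: ✗
txn_id=907: ✓ → 909
txn_id=908: ✗
txn_id=909: ✓ → 3313
txn_id=910: ✓ → 4685
txn_id=911: ✗
m04_sum = 216 + 923 + 2643 + 3751 + 909 + 3313 + 4685 = 16440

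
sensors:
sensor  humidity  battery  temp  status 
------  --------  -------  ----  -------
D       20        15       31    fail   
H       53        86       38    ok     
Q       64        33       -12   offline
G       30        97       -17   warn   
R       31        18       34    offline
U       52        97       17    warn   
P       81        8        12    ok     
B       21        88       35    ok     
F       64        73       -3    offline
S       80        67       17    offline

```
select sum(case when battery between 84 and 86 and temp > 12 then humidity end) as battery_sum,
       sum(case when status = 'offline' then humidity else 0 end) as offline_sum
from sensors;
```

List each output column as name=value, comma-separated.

[battery_sum: battery between 84 and 86 and temp > 12]
sensor=D: ✗
sensor=H: ✓ → 53
sensor=Q: ✗
sensor=G: ✗
sensor=R: ✗
sensor=U: ✗
sensor=P: ✗
sensor=B: ✗
sensor=F: ✗
sensor=S: ✗
battery_sum = 53
—
[offline_sum: status = 'offline']
sensor=D: ✗
sensor=H: ✗
sensor=Q: ✓ → 64
sensor=G: ✗
sensor=R: ✓ → 31
sensor=U: ✗
sensor=P: ✗
sensor=B: ✗
sensor=F: ✓ → 64
sensor=S: ✓ → 80
offline_sum = 64 + 31 + 64 + 80 = 239

battery_sum=53, offline_sum=239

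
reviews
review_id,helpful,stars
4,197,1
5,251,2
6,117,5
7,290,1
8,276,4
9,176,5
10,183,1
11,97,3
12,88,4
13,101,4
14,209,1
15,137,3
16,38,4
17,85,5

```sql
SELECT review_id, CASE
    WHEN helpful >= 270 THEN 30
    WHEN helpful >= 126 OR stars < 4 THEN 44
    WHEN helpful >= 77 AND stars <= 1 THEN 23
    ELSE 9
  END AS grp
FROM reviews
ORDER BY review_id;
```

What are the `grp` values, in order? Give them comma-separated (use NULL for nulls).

review_id=4: helpful >= 126 OR stars < 4 → 44
review_id=5: helpful >= 126 OR stars < 4 → 44
review_id=6: ELSE → 9
review_id=7: helpful >= 270 → 30
review_id=8: helpful >= 270 → 30
review_id=9: helpful >= 126 OR stars < 4 → 44
review_id=10: helpful >= 126 OR stars < 4 → 44
review_id=11: helpful >= 126 OR stars < 4 → 44
review_id=12: ELSE → 9
review_id=13: ELSE → 9
review_id=14: helpful >= 126 OR stars < 4 → 44
review_id=15: helpful >= 126 OR stars < 4 → 44
review_id=16: ELSE → 9
review_id=17: ELSE → 9

44, 44, 9, 30, 30, 44, 44, 44, 9, 9, 44, 44, 9, 9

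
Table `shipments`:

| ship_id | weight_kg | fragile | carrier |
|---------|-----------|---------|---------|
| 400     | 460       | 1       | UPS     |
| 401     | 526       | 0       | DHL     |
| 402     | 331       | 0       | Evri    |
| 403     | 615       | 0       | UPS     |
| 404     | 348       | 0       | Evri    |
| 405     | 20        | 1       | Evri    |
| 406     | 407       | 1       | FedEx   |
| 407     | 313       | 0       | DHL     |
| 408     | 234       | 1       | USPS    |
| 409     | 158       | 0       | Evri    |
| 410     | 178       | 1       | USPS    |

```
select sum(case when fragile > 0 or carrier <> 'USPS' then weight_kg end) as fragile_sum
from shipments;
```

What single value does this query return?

3590

ship_id=400: ✓ → 460
ship_id=401: ✓ → 526
ship_id=402: ✓ → 331
ship_id=403: ✓ → 615
ship_id=404: ✓ → 348
ship_id=405: ✓ → 20
ship_id=406: ✓ → 407
ship_id=407: ✓ → 313
ship_id=408: ✓ → 234
ship_id=409: ✓ → 158
ship_id=410: ✓ → 178
fragile_sum = 460 + 526 + 331 + 615 + 348 + 20 + 407 + 313 + 234 + 158 + 178 = 3590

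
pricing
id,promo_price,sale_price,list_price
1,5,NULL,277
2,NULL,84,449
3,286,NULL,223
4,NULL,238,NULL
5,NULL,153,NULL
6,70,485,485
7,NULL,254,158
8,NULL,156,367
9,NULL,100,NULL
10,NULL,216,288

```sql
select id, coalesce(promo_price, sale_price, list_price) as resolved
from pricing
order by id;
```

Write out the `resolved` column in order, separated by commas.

id=1: promo_price=5 → 5
id=2: promo_price=NULL, sale_price=84 → 84
id=3: promo_price=286 → 286
id=4: promo_price=NULL, sale_price=238 → 238
id=5: promo_price=NULL, sale_price=153 → 153
id=6: promo_price=70 → 70
id=7: promo_price=NULL, sale_price=254 → 254
id=8: promo_price=NULL, sale_price=156 → 156
id=9: promo_price=NULL, sale_price=100 → 100
id=10: promo_price=NULL, sale_price=216 → 216

5, 84, 286, 238, 153, 70, 254, 156, 100, 216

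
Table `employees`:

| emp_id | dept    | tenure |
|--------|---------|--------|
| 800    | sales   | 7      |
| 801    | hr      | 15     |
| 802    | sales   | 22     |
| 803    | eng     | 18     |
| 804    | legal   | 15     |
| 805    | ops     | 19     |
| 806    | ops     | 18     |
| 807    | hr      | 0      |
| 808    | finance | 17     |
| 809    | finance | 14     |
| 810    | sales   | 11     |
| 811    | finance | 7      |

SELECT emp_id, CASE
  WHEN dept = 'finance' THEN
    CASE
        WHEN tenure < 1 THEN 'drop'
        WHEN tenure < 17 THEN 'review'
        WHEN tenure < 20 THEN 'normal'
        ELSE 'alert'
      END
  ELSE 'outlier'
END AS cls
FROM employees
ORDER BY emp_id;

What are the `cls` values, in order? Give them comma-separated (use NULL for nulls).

emp_id=800: dept='sales' → outer ELSE → outlier
emp_id=801: dept='hr' → outer ELSE → outlier
emp_id=802: dept='sales' → outer ELSE → outlier
emp_id=803: dept='eng' → outer ELSE → outlier
emp_id=804: dept='legal' → outer ELSE → outlier
emp_id=805: dept='ops' → outer ELSE → outlier
emp_id=806: dept='ops' → outer ELSE → outlier
emp_id=807: dept='hr' → outer ELSE → outlier
emp_id=808: dept='finance' → inner[tenure < 20] → normal
emp_id=809: dept='finance' → inner[tenure < 17] → review
emp_id=810: dept='sales' → outer ELSE → outlier
emp_id=811: dept='finance' → inner[tenure < 17] → review

outlier, outlier, outlier, outlier, outlier, outlier, outlier, outlier, normal, review, outlier, review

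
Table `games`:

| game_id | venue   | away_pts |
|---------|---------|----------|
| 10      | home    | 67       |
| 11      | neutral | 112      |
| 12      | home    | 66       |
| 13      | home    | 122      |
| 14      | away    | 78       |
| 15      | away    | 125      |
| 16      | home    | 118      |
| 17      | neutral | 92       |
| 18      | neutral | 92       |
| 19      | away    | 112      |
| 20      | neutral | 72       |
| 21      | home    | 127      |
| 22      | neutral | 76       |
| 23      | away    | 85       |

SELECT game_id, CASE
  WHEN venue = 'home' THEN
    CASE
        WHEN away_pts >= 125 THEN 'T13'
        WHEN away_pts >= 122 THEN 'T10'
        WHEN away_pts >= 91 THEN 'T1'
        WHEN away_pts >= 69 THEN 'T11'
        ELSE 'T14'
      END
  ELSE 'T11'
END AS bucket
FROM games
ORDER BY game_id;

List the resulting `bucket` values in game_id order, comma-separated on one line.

T14, T11, T14, T10, T11, T11, T1, T11, T11, T11, T11, T13, T11, T11

game_id=10: venue='home' → inner[ELSE] → T14
game_id=11: venue='neutral' → outer ELSE → T11
game_id=12: venue='home' → inner[ELSE] → T14
game_id=13: venue='home' → inner[away_pts >= 122] → T10
game_id=14: venue='away' → outer ELSE → T11
game_id=15: venue='away' → outer ELSE → T11
game_id=16: venue='home' → inner[away_pts >= 91] → T1
game_id=17: venue='neutral' → outer ELSE → T11
game_id=18: venue='neutral' → outer ELSE → T11
game_id=19: venue='away' → outer ELSE → T11
game_id=20: venue='neutral' → outer ELSE → T11
game_id=21: venue='home' → inner[away_pts >= 125] → T13
game_id=22: venue='neutral' → outer ELSE → T11
game_id=23: venue='away' → outer ELSE → T11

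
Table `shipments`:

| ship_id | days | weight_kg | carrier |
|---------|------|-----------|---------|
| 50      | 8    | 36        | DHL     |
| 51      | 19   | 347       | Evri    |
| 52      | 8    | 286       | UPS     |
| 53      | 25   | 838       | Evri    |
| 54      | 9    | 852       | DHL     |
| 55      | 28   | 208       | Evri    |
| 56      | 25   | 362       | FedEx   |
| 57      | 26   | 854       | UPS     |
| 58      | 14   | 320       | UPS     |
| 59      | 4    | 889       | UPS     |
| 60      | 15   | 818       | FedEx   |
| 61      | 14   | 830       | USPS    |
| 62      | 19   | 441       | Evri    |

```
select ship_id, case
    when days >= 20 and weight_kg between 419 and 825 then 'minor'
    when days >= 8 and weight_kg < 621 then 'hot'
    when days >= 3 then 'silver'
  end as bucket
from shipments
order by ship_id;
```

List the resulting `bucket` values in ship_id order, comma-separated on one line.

ship_id=50: days >= 8 and weight_kg < 621 → hot
ship_id=51: days >= 8 and weight_kg < 621 → hot
ship_id=52: days >= 8 and weight_kg < 621 → hot
ship_id=53: days >= 3 → silver
ship_id=54: days >= 3 → silver
ship_id=55: days >= 8 and weight_kg < 621 → hot
ship_id=56: days >= 8 and weight_kg < 621 → hot
ship_id=57: days >= 3 → silver
ship_id=58: days >= 8 and weight_kg < 621 → hot
ship_id=59: days >= 3 → silver
ship_id=60: days >= 3 → silver
ship_id=61: days >= 3 → silver
ship_id=62: days >= 8 and weight_kg < 621 → hot

hot, hot, hot, silver, silver, hot, hot, silver, hot, silver, silver, silver, hot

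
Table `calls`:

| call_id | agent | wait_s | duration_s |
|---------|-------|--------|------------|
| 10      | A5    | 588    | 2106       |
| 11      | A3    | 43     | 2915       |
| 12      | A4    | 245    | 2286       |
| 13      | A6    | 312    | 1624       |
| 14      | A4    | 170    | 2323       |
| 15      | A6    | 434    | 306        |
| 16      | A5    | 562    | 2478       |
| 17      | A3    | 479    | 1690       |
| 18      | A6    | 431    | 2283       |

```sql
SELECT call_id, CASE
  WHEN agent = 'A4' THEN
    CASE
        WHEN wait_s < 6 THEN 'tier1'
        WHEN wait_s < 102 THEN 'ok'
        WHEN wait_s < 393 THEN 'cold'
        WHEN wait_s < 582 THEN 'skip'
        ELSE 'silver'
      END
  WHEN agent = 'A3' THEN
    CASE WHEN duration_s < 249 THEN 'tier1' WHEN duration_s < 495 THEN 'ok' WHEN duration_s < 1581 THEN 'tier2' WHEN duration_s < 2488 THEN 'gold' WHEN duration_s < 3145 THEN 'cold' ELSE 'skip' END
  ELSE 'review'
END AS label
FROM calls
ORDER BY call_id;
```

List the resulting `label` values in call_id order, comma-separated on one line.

call_id=10: agent='A5' → outer ELSE → review
call_id=11: agent='A3' → inner[duration_s < 3145] → cold
call_id=12: agent='A4' → inner[wait_s < 393] → cold
call_id=13: agent='A6' → outer ELSE → review
call_id=14: agent='A4' → inner[wait_s < 393] → cold
call_id=15: agent='A6' → outer ELSE → review
call_id=16: agent='A5' → outer ELSE → review
call_id=17: agent='A3' → inner[duration_s < 2488] → gold
call_id=18: agent='A6' → outer ELSE → review

review, cold, cold, review, cold, review, review, gold, review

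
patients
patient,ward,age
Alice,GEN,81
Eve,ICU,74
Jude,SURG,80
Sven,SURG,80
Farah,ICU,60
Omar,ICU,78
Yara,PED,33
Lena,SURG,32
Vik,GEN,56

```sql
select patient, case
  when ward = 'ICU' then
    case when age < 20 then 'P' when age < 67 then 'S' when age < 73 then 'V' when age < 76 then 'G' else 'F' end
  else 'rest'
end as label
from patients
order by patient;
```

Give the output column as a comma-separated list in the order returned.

patient=Alice: ward='GEN' → outer ELSE → rest
patient=Eve: ward='ICU' → inner[age < 76] → G
patient=Farah: ward='ICU' → inner[age < 67] → S
patient=Jude: ward='SURG' → outer ELSE → rest
patient=Lena: ward='SURG' → outer ELSE → rest
patient=Omar: ward='ICU' → inner[ELSE] → F
patient=Sven: ward='SURG' → outer ELSE → rest
patient=Vik: ward='GEN' → outer ELSE → rest
patient=Yara: ward='PED' → outer ELSE → rest

rest, G, S, rest, rest, F, rest, rest, rest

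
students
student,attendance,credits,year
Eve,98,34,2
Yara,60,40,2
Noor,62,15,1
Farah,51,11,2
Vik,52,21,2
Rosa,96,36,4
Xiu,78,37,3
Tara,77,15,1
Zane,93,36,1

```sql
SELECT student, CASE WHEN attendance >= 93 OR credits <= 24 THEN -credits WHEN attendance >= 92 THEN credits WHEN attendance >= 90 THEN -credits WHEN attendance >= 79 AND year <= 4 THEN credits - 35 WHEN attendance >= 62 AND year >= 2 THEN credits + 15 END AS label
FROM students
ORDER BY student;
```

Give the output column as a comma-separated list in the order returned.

student=Eve: attendance >= 93 OR credits <= 24 → -34
student=Farah: attendance >= 93 OR credits <= 24 → -11
student=Noor: attendance >= 93 OR credits <= 24 → -15
student=Rosa: attendance >= 93 OR credits <= 24 → -36
student=Tara: attendance >= 93 OR credits <= 24 → -15
student=Vik: attendance >= 93 OR credits <= 24 → -21
student=Xiu: attendance >= 62 AND year >= 2 → 52
student=Yara: (no match → NULL) → NULL
student=Zane: attendance >= 93 OR credits <= 24 → -36

-34, -11, -15, -36, -15, -21, 52, NULL, -36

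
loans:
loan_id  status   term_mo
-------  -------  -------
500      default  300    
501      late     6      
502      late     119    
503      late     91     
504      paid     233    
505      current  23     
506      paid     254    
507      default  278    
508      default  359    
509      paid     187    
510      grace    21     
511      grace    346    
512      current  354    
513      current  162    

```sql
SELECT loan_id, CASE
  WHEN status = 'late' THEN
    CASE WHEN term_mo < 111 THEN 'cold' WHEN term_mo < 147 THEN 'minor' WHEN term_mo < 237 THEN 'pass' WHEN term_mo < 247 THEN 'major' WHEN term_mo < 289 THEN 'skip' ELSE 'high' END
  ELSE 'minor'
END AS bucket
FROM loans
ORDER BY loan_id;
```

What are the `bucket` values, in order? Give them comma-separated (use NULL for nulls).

minor, cold, minor, cold, minor, minor, minor, minor, minor, minor, minor, minor, minor, minor

loan_id=500: status='default' → outer ELSE → minor
loan_id=501: status='late' → inner[term_mo < 111] → cold
loan_id=502: status='late' → inner[term_mo < 147] → minor
loan_id=503: status='late' → inner[term_mo < 111] → cold
loan_id=504: status='paid' → outer ELSE → minor
loan_id=505: status='current' → outer ELSE → minor
loan_id=506: status='paid' → outer ELSE → minor
loan_id=507: status='default' → outer ELSE → minor
loan_id=508: status='default' → outer ELSE → minor
loan_id=509: status='paid' → outer ELSE → minor
loan_id=510: status='grace' → outer ELSE → minor
loan_id=511: status='grace' → outer ELSE → minor
loan_id=512: status='current' → outer ELSE → minor
loan_id=513: status='current' → outer ELSE → minor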